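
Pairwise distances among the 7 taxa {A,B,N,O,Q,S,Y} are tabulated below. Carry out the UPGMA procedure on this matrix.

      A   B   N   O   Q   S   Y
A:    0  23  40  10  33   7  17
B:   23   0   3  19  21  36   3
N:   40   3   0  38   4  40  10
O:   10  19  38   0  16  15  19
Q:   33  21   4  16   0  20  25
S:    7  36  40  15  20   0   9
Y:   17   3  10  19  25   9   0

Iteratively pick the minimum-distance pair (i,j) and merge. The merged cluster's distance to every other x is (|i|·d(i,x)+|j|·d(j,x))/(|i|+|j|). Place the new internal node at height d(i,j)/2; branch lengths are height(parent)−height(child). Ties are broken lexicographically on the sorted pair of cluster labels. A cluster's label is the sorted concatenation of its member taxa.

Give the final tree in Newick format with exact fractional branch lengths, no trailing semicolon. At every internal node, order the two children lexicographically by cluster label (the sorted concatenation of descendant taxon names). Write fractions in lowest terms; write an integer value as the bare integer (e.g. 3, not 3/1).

iteration 1: select B,N (d=3); attach at lengths (3/2, 3/2); label the merged cluster BN
  updated: d(A,BN)=63/2, d(BN,O)=57/2, d(BN,Q)=25/2, d(BN,S)=38, d(BN,Y)=13/2
iteration 2: select BN,Y (d=13/2); attach at lengths (7/4, 13/4); label the merged cluster BNY
  updated: d(A,BNY)=80/3, d(BNY,O)=76/3, d(BNY,Q)=50/3, d(BNY,S)=85/3
iteration 3: select A,S (d=7); attach at lengths (7/2, 7/2); label the merged cluster AS
  updated: d(AS,BNY)=55/2, d(AS,O)=25/2, d(AS,Q)=53/2
iteration 4: select AS,O (d=25/2); attach at lengths (11/4, 25/4); label the merged cluster AOS
  updated: d(AOS,BNY)=241/9, d(AOS,Q)=23
iteration 5: select BNY,Q (d=50/3); attach at lengths (61/12, 25/3); label the merged cluster BNQY
  updated: d(AOS,BNQY)=155/6
iteration 6: select AOS,BNQY (d=155/6); attach at lengths (20/3, 55/12); label the merged cluster ABNOQSY
final tree: (((A:7/2,S:7/2):11/4,O:25/4):20/3,(((B:3/2,N:3/2):7/4,Y:13/4):61/12,Q:25/3):55/12)
total length: 146/3

(((A:7/2,S:7/2):11/4,O:25/4):20/3,(((B:3/2,N:3/2):7/4,Y:13/4):61/12,Q:25/3):55/12)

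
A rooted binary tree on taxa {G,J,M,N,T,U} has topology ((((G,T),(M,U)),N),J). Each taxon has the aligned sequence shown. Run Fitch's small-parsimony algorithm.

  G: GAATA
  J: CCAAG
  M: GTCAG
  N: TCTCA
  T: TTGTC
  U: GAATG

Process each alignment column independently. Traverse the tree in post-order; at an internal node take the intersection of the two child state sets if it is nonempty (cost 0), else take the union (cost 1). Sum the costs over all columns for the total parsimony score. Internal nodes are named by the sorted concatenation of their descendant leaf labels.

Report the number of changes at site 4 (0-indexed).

3

GT@0: {G} ∪ {T} = {G,T} (union, +1)
MU@0: {G} ∩ {G} = {G} (intersection, +0)
GMTU@0: {G,T} ∩ {G} = {G} (intersection, +0)
GMNTU@0: {G} ∪ {T} = {G,T} (union, +1)
GJMNTU@0: {G,T} ∪ {C} = {C,G,T} (union, +1)
GT@1: {A} ∪ {T} = {A,T} (union, +1)
MU@1: {T} ∪ {A} = {A,T} (union, +1)
GMTU@1: {A,T} ∩ {A,T} = {A,T} (intersection, +0)
GMNTU@1: {A,T} ∪ {C} = {A,C,T} (union, +1)
GJMNTU@1: {A,C,T} ∩ {C} = {C} (intersection, +0)
GT@2: {A} ∪ {G} = {A,G} (union, +1)
MU@2: {C} ∪ {A} = {A,C} (union, +1)
GMTU@2: {A,G} ∩ {A,C} = {A} (intersection, +0)
GMNTU@2: {A} ∪ {T} = {A,T} (union, +1)
GJMNTU@2: {A,T} ∩ {A} = {A} (intersection, +0)
GT@3: {T} ∩ {T} = {T} (intersection, +0)
MU@3: {A} ∪ {T} = {A,T} (union, +1)
GMTU@3: {T} ∩ {A,T} = {T} (intersection, +0)
GMNTU@3: {T} ∪ {C} = {C,T} (union, +1)
GJMNTU@3: {C,T} ∪ {A} = {A,C,T} (union, +1)
GT@4: {A} ∪ {C} = {A,C} (union, +1)
MU@4: {G} ∩ {G} = {G} (intersection, +0)
GMTU@4: {A,C} ∪ {G} = {A,C,G} (union, +1)
GMNTU@4: {A,C,G} ∩ {A} = {A} (intersection, +0)
GJMNTU@4: {A} ∪ {G} = {A,G} (union, +1)
per-site changes: [3, 3, 3, 3, 3]; total = 15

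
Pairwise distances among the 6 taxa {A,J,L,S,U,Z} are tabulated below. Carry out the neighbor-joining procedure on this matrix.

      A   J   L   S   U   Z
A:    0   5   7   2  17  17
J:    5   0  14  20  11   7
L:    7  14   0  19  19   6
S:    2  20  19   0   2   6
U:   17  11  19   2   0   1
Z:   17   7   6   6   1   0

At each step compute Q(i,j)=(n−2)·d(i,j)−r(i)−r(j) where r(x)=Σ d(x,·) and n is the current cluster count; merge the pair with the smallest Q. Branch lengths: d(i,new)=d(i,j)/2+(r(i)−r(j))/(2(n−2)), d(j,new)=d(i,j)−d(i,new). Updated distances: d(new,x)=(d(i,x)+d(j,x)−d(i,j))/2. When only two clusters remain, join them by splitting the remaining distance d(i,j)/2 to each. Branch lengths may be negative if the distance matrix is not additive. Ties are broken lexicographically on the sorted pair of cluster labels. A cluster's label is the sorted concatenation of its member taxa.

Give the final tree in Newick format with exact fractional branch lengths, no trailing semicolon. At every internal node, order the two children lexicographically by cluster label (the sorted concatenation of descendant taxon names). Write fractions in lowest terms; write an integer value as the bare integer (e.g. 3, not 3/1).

(((A:5/4,J:15/4):21/8,L:43/8):43/16,((S:7/8,U:9/8):37/12,Z:-7/12):43/16)

1. join S+U (d=2, Q=-91) ⇒ SU; edges |S|=7/8, |U|=9/8
  updated: d(A,SU)=17/2, d(J,SU)=29/2, d(L,SU)=18, d(SU,Z)=5/2
2. join SU+Z (d=5/2, Q=-137/2) ⇒ SUZ; edges |SU|=37/12, |Z|=-7/12
  updated: d(A,SUZ)=23/2, d(J,SUZ)=19/2, d(L,SUZ)=43/4
3. join A+J (d=5, Q=-42) ⇒ AJ; edges |A|=5/4, |J|=15/4
  updated: d(AJ,L)=8, d(AJ,SUZ)=8
4. join AJ+L (d=8, Q=-107/4) ⇒ AJL; edges |AJ|=21/8, |L|=43/8
  updated: d(AJL,SUZ)=43/8
5. join AJL+SUZ (d=43/8) ⇒ AJLSUZ; edges |AJL|=43/16, |SUZ|=43/16
final tree: (((A:5/4,J:15/4):21/8,L:43/8):43/16,((S:7/8,U:9/8):37/12,Z:-7/12):43/16)
total length: 183/8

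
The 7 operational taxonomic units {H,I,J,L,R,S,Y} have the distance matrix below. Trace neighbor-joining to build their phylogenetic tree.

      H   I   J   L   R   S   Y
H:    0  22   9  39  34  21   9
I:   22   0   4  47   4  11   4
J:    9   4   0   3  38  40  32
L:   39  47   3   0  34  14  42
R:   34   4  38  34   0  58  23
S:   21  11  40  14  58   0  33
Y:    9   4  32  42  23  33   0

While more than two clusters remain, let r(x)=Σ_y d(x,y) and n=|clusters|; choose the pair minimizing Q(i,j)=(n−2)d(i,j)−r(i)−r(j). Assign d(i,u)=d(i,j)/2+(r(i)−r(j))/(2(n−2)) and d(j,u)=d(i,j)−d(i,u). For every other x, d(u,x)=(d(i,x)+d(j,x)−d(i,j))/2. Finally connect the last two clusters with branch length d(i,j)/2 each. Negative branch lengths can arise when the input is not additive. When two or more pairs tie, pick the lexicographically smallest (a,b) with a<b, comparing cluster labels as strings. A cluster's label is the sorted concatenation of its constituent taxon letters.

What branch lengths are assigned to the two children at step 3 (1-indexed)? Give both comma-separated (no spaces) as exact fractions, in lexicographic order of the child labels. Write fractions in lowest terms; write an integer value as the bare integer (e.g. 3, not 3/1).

57/8,35/8

iteration 1: select J,L (d=3, Q=-290); attach at lengths (-19/5, 34/5); label the merged cluster JL
  updated: d(H,JL)=45/2, d(I,JL)=24, d(JL,R)=69/2, d(JL,S)=51/2, d(JL,Y)=71/2
iteration 2: select I,R (d=4, Q=-405/2); attach at lengths (-145/16, 209/16); label the merged cluster IR
  updated: d(H,IR)=26, d(IR,JL)=109/4, d(IR,S)=65/2, d(IR,Y)=23/2
iteration 3: select IR,Y (d=23/2, Q=-607/4); attach at lengths (57/8, 35/8); label the merged cluster IRY
  updated: d(H,IRY)=47/4, d(IRY,JL)=205/8, d(IRY,S)=27
iteration 4: select H,IRY (d=47/4, Q=-769/8); attach at lengths (115/32, 261/32); label the merged cluster HIRY
  updated: d(HIRY,JL)=291/16, d(HIRY,S)=145/8
iteration 5: select HIRY,JL (d=291/16, Q=-989/16); attach at lengths (173/32, 409/32); label the merged cluster HIJLRY
  updated: d(HIJLRY,S)=407/32
iteration 6: select HIJLRY,S (d=407/32); attach at lengths (407/64, 407/64); label the merged cluster HIJLRSY
final tree: (((H:115/32,((I:-145/16,R:209/16):57/8,Y:35/8):261/32):173/32,(J:-19/5,L:34/5):409/32):407/64,S:407/64)
total length: 1957/32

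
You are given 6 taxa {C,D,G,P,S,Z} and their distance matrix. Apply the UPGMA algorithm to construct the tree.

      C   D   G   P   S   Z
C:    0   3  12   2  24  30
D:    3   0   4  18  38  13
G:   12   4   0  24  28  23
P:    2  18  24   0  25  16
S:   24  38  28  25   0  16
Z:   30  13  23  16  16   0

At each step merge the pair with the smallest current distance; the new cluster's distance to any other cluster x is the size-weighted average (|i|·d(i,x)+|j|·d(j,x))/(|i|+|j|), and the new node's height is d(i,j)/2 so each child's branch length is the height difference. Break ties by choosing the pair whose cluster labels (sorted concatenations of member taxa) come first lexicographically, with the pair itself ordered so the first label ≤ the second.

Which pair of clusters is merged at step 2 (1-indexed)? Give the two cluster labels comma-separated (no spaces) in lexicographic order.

step 1: merge (C,P) at d=2; branch lengths C→1, P→1; new cluster CP
  updated: d(CP,D)=21/2, d(CP,G)=18, d(CP,S)=49/2, d(CP,Z)=23
step 2: merge (D,G) at d=4; branch lengths D→2, G→2; new cluster DG
  updated: d(CP,DG)=57/4, d(DG,S)=33, d(DG,Z)=18
step 3: merge (CP,DG) at d=57/4; branch lengths CP→49/8, DG→41/8; new cluster CDGP
  updated: d(CDGP,S)=115/4, d(CDGP,Z)=41/2
step 4: merge (S,Z) at d=16; branch lengths S→8, Z→8; new cluster SZ
  updated: d(CDGP,SZ)=197/8
step 5: merge (CDGP,SZ) at d=197/8; branch lengths CDGP→83/16, SZ→69/16; new cluster CDGPSZ
final tree: (((C:1,P:1):49/8,(D:2,G:2):41/8):83/16,(S:8,Z:8):69/16)
total length: 171/4

D,G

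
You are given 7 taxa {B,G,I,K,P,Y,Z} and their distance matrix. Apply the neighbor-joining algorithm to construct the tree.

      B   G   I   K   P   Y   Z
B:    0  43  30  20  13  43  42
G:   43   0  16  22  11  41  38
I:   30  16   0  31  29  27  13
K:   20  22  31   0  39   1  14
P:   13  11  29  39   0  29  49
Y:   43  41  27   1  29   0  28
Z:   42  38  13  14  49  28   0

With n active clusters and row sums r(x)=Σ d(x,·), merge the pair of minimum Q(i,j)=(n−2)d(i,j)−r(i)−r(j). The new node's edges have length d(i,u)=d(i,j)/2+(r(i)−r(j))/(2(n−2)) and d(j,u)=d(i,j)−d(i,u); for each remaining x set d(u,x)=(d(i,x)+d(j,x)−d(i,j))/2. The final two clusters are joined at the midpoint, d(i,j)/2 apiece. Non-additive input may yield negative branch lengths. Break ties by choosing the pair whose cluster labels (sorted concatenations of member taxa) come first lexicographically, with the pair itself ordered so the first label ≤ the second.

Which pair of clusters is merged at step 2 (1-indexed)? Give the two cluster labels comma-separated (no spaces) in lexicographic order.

K,Y

1. join B+P (d=13, Q=-296) ⇒ BP; edges |B|=43/5, |P|=22/5
  updated: d(BP,G)=41/2, d(BP,I)=23, d(BP,K)=23, d(BP,Y)=59/2, d(BP,Z)=39
2. join K+Y (d=1, Q=-427/2) ⇒ KY; edges |K|=-63/16, |Y|=79/16
  updated: d(BP,KY)=103/4, d(G,KY)=31, d(I,KY)=57/2, d(KY,Z)=41/2
3. join KY+Z (d=41/2, Q=-619/4) ⇒ KYZ; edges |KY|=227/24, |Z|=265/24
  updated: d(BP,KYZ)=177/8, d(G,KYZ)=97/4, d(I,KYZ)=21/2
4. join BP+G (d=41/2, Q=-683/8) ⇒ BGP; edges |BP|=367/32, |G|=289/32
  updated: d(BGP,I)=37/4, d(BGP,KYZ)=207/16
5. join BGP+I (d=37/4, Q=-523/16) ⇒ BGIP; edges |BGP|=187/32, |I|=109/32
  updated: d(BGIP,KYZ)=227/32
6. join BGIP+KYZ (d=227/32) ⇒ BGIKPYZ; edges |BGIP|=227/64, |KYZ|=227/64
final tree: ((((B:43/5,P:22/5):367/32,G:289/32):187/32,I:109/32):227/64,((K:-63/16,Y:79/16):227/24,Z:265/24):227/64)
total length: 2283/32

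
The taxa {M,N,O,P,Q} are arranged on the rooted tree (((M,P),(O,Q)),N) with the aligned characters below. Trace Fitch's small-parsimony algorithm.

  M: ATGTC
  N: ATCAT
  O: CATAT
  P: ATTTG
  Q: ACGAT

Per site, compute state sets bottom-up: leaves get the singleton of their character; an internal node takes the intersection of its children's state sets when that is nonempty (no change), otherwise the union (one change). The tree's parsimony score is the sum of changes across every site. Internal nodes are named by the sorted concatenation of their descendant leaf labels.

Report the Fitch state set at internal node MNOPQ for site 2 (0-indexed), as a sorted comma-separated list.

MP@0: {A} ∩ {A} = {A} (intersection, +0)
OQ@0: {C} ∪ {A} = {A,C} (union, +1)
MOPQ@0: {A} ∩ {A,C} = {A} (intersection, +0)
MNOPQ@0: {A} ∩ {A} = {A} (intersection, +0)
MP@1: {T} ∩ {T} = {T} (intersection, +0)
OQ@1: {A} ∪ {C} = {A,C} (union, +1)
MOPQ@1: {T} ∪ {A,C} = {A,C,T} (union, +1)
MNOPQ@1: {A,C,T} ∩ {T} = {T} (intersection, +0)
MP@2: {G} ∪ {T} = {G,T} (union, +1)
OQ@2: {T} ∪ {G} = {G,T} (union, +1)
MOPQ@2: {G,T} ∩ {G,T} = {G,T} (intersection, +0)
MNOPQ@2: {G,T} ∪ {C} = {C,G,T} (union, +1)
MP@3: {T} ∩ {T} = {T} (intersection, +0)
OQ@3: {A} ∩ {A} = {A} (intersection, +0)
MOPQ@3: {T} ∪ {A} = {A,T} (union, +1)
MNOPQ@3: {A,T} ∩ {A} = {A} (intersection, +0)
MP@4: {C} ∪ {G} = {C,G} (union, +1)
OQ@4: {T} ∩ {T} = {T} (intersection, +0)
MOPQ@4: {C,G} ∪ {T} = {C,G,T} (union, +1)
MNOPQ@4: {C,G,T} ∩ {T} = {T} (intersection, +0)
per-site changes: [1, 2, 3, 1, 2]; total = 9

C,G,T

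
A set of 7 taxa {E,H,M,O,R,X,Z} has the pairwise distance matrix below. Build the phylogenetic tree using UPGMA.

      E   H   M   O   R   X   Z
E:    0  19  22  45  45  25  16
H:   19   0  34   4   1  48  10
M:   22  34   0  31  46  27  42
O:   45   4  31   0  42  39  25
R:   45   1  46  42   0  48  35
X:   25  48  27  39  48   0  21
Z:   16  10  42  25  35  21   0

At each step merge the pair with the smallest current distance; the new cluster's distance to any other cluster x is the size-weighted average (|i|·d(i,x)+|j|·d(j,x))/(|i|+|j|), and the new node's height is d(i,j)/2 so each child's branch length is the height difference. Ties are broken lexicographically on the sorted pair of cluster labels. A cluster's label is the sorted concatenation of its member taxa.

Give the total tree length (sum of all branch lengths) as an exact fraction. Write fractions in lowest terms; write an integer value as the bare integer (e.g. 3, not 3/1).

985/12

step 1: merge (H,R) at d=1; branch lengths H→1/2, R→1/2; new cluster HR
  updated: d(E,HR)=32, d(HR,M)=40, d(HR,O)=23, d(HR,X)=48, d(HR,Z)=45/2
step 2: merge (E,Z) at d=16; branch lengths E→8, Z→8; new cluster EZ
  updated: d(EZ,HR)=109/4, d(EZ,M)=32, d(EZ,O)=35, d(EZ,X)=23
step 3: merge (EZ,X) at d=23; branch lengths EZ→7/2, X→23/2; new cluster EXZ
  updated: d(EXZ,HR)=205/6, d(EXZ,M)=91/3, d(EXZ,O)=109/3
step 4: merge (HR,O) at d=23; branch lengths HR→11, O→23/2; new cluster HOR
  updated: d(EXZ,HOR)=314/9, d(HOR,M)=37
step 5: merge (EXZ,M) at d=91/3; branch lengths EXZ→11/3, M→91/6; new cluster EMXZ
  updated: d(EMXZ,HOR)=425/12
step 6: merge (EMXZ,HOR) at d=425/12; branch lengths EMXZ→61/24, HOR→149/24; new cluster EHMORXZ
final tree: ((((E:8,Z:8):7/2,X:23/2):11/3,M:91/6):61/24,((H:1/2,R:1/2):11,O:23/2):149/24)
total length: 985/12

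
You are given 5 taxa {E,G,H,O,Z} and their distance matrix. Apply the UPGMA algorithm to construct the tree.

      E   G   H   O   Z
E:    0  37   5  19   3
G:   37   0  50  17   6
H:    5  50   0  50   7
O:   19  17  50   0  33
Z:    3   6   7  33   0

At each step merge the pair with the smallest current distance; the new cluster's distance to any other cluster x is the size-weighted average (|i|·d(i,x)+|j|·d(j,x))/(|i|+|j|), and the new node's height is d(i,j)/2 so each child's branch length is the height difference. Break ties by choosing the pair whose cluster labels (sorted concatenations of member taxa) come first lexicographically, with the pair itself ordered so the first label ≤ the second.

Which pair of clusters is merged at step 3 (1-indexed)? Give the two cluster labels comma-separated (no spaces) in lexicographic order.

1. join E+Z (d=3) ⇒ EZ; edges |E|=3/2, |Z|=3/2
  updated: d(EZ,G)=43/2, d(EZ,H)=6, d(EZ,O)=26
2. join EZ+H (d=6) ⇒ EHZ; edges |EZ|=3/2, |H|=3
  updated: d(EHZ,G)=31, d(EHZ,O)=34
3. join G+O (d=17) ⇒ GO; edges |G|=17/2, |O|=17/2
  updated: d(EHZ,GO)=65/2
4. join EHZ+GO (d=65/2) ⇒ EGHOZ; edges |EHZ|=53/4, |GO|=31/4
final tree: (((E:3/2,Z:3/2):3/2,H:3):53/4,(G:17/2,O:17/2):31/4)
total length: 91/2

G,O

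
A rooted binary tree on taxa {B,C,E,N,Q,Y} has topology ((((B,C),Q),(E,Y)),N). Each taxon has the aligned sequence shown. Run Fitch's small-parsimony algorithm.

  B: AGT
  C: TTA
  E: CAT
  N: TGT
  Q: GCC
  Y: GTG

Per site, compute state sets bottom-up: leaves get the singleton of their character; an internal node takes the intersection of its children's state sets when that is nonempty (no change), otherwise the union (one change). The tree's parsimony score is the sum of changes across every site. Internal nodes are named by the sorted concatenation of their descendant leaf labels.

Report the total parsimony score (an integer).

11

BC@0: {A} ∪ {T} = {A,T} (union, +1)
BCQ@0: {A,T} ∪ {G} = {A,G,T} (union, +1)
EY@0: {C} ∪ {G} = {C,G} (union, +1)
BCEQY@0: {A,G,T} ∩ {C,G} = {G} (intersection, +0)
BCENQY@0: {G} ∪ {T} = {G,T} (union, +1)
BC@1: {G} ∪ {T} = {G,T} (union, +1)
BCQ@1: {G,T} ∪ {C} = {C,G,T} (union, +1)
EY@1: {A} ∪ {T} = {A,T} (union, +1)
BCEQY@1: {C,G,T} ∩ {A,T} = {T} (intersection, +0)
BCENQY@1: {T} ∪ {G} = {G,T} (union, +1)
BC@2: {T} ∪ {A} = {A,T} (union, +1)
BCQ@2: {A,T} ∪ {C} = {A,C,T} (union, +1)
EY@2: {T} ∪ {G} = {G,T} (union, +1)
BCEQY@2: {A,C,T} ∩ {G,T} = {T} (intersection, +0)
BCENQY@2: {T} ∩ {T} = {T} (intersection, +0)
per-site changes: [4, 4, 3]; total = 11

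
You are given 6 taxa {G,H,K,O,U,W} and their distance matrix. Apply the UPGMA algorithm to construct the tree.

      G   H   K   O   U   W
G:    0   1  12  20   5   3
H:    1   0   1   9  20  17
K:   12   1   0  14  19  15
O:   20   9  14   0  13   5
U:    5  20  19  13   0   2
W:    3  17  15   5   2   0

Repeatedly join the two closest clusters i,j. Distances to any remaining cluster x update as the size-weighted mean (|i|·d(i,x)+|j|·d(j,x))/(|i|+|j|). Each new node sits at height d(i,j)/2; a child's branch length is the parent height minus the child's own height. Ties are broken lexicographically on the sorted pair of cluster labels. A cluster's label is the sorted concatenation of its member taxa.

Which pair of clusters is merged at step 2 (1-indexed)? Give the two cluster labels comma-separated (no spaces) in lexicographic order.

U,W

step 1: merge (G,H) at d=1; branch lengths G→1/2, H→1/2; new cluster GH
  updated: d(GH,K)=13/2, d(GH,O)=29/2, d(GH,U)=25/2, d(GH,W)=10
step 2: merge (U,W) at d=2; branch lengths U→1, W→1; new cluster UW
  updated: d(GH,UW)=45/4, d(K,UW)=17, d(O,UW)=9
step 3: merge (GH,K) at d=13/2; branch lengths GH→11/4, K→13/4; new cluster GHK
  updated: d(GHK,O)=43/3, d(GHK,UW)=79/6
step 4: merge (O,UW) at d=9; branch lengths O→9/2, UW→7/2; new cluster OUW
  updated: d(GHK,OUW)=122/9
step 5: merge (GHK,OUW) at d=122/9; branch lengths GHK→127/36, OUW→41/18; new cluster GHKOUW
final tree: (((G:1/2,H:1/2):11/4,K:13/4):127/36,(O:9/2,(U:1,W:1):7/2):41/18)
total length: 821/36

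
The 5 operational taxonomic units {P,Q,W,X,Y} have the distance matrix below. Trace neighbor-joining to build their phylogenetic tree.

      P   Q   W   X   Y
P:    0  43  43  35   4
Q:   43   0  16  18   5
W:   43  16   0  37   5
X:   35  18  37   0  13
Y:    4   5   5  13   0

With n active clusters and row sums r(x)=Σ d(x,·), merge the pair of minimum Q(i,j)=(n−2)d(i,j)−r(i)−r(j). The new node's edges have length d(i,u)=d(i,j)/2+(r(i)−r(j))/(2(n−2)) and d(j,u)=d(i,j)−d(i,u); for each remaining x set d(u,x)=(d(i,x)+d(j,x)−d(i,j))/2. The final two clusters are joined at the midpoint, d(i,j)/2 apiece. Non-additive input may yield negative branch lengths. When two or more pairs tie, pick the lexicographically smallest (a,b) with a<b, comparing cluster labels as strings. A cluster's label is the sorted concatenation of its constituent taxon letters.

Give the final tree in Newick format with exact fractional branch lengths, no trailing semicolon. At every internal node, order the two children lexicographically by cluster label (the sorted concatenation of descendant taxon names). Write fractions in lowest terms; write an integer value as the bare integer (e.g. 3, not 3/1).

1. join P+Y (d=4, Q=-140) ⇒ PY; edges |P|=55/3, |Y|=-43/3
  updated: d(PY,Q)=22, d(PY,W)=22, d(PY,X)=22
2. join PY+X (d=22, Q=-99) ⇒ PXY; edges |PY|=33/4, |X|=55/4
  updated: d(PXY,Q)=9, d(PXY,W)=37/2
3. join PXY+Q (d=9, Q=-87/2) ⇒ PQXY; edges |PXY|=23/4, |Q|=13/4
  updated: d(PQXY,W)=51/4
4. join PQXY+W (d=51/4) ⇒ PQWXY; edges |PQXY|=51/8, |W|=51/8
final tree: ((((P:55/3,Y:-43/3):33/4,X:55/4):23/4,Q:13/4):51/8,W:51/8)
total length: 191/4

((((P:55/3,Y:-43/3):33/4,X:55/4):23/4,Q:13/4):51/8,W:51/8)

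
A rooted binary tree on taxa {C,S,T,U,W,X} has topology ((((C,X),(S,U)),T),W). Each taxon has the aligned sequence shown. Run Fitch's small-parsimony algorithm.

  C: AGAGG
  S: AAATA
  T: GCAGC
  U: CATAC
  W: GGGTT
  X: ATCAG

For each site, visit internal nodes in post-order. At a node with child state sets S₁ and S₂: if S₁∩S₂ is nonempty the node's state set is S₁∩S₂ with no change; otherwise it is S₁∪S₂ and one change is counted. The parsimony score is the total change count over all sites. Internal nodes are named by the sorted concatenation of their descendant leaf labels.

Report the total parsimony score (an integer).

[col 0] CX: children C:{A}, X:{A} ∩→ {A}; cost 0
[col 0] SU: children S:{A}, U:{C} ∪→ {A,C}; cost 1
[col 0] CSUX: children CX:{A}, SU:{A,C} ∩→ {A}; cost 0
[col 0] CSTUX: children CSUX:{A}, T:{G} ∪→ {A,G}; cost 1
[col 0] CSTUWX: children CSTUX:{A,G}, W:{G} ∩→ {G}; cost 0
[col 1] CX: children C:{G}, X:{T} ∪→ {G,T}; cost 1
[col 1] SU: children S:{A}, U:{A} ∩→ {A}; cost 0
[col 1] CSUX: children CX:{G,T}, SU:{A} ∪→ {A,G,T}; cost 1
[col 1] CSTUX: children CSUX:{A,G,T}, T:{C} ∪→ {A,C,G,T}; cost 1
[col 1] CSTUWX: children CSTUX:{A,C,G,T}, W:{G} ∩→ {G}; cost 0
[col 2] CX: children C:{A}, X:{C} ∪→ {A,C}; cost 1
[col 2] SU: children S:{A}, U:{T} ∪→ {A,T}; cost 1
[col 2] CSUX: children CX:{A,C}, SU:{A,T} ∩→ {A}; cost 0
[col 2] CSTUX: children CSUX:{A}, T:{A} ∩→ {A}; cost 0
[col 2] CSTUWX: children CSTUX:{A}, W:{G} ∪→ {A,G}; cost 1
[col 3] CX: children C:{G}, X:{A} ∪→ {A,G}; cost 1
[col 3] SU: children S:{T}, U:{A} ∪→ {A,T}; cost 1
[col 3] CSUX: children CX:{A,G}, SU:{A,T} ∩→ {A}; cost 0
[col 3] CSTUX: children CSUX:{A}, T:{G} ∪→ {A,G}; cost 1
[col 3] CSTUWX: children CSTUX:{A,G}, W:{T} ∪→ {A,G,T}; cost 1
[col 4] CX: children C:{G}, X:{G} ∩→ {G}; cost 0
[col 4] SU: children S:{A}, U:{C} ∪→ {A,C}; cost 1
[col 4] CSUX: children CX:{G}, SU:{A,C} ∪→ {A,C,G}; cost 1
[col 4] CSTUX: children CSUX:{A,C,G}, T:{C} ∩→ {C}; cost 0
[col 4] CSTUWX: children CSTUX:{C}, W:{T} ∪→ {C,T}; cost 1
per-site changes: [2, 3, 3, 4, 3]; total = 15

15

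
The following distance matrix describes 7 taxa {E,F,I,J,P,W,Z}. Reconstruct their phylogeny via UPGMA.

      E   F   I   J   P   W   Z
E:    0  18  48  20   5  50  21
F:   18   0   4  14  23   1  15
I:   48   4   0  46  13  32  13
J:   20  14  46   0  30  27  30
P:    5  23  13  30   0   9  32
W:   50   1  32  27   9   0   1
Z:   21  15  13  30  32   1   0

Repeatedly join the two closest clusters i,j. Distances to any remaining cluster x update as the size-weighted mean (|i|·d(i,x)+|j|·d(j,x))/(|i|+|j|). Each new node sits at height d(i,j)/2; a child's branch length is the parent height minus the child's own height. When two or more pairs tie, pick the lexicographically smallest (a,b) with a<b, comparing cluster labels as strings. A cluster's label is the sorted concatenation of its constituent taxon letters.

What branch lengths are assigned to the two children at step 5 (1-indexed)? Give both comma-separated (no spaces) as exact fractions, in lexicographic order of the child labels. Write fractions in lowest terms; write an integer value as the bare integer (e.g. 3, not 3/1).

step 1: merge (F,W) at d=1; branch lengths F→1/2, W→1/2; new cluster FW
  updated: d(E,FW)=34, d(FW,I)=18, d(FW,J)=41/2, d(FW,P)=16, d(FW,Z)=8
step 2: merge (E,P) at d=5; branch lengths E→5/2, P→5/2; new cluster EP
  updated: d(EP,FW)=25, d(EP,I)=61/2, d(EP,J)=25, d(EP,Z)=53/2
step 3: merge (FW,Z) at d=8; branch lengths FW→7/2, Z→4; new cluster FWZ
  updated: d(EP,FWZ)=51/2, d(FWZ,I)=49/3, d(FWZ,J)=71/3
step 4: merge (FWZ,I) at d=49/3; branch lengths FWZ→25/6, I→49/6; new cluster FIWZ
  updated: d(EP,FIWZ)=107/4, d(FIWZ,J)=117/4
step 5: merge (EP,J) at d=25; branch lengths EP→10, J→25/2; new cluster EJP
  updated: d(EJP,FIWZ)=331/12
step 6: merge (EJP,FIWZ) at d=331/12; branch lengths EJP→31/24, FIWZ→45/8; new cluster EFIJPWZ
final tree: (((E:5/2,P:5/2):10,J:25/2):31/24,(((F:1/2,W:1/2):7/2,Z:4):25/6,I:49/6):45/8)
total length: 221/4

10,25/2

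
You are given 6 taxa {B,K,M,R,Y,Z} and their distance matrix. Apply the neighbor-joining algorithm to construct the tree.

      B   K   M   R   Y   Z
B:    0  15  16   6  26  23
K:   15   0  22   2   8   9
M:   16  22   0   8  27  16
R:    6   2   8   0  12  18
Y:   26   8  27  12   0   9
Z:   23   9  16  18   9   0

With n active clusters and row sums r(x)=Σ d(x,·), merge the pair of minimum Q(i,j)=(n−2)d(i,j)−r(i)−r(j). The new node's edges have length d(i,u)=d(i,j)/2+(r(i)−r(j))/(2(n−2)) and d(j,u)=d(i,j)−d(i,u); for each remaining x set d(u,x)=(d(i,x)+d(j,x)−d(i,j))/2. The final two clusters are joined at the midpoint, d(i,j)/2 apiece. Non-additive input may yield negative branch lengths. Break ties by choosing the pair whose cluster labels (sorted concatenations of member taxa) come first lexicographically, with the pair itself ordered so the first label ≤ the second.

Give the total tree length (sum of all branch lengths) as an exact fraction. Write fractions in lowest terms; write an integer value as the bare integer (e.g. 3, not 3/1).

1. join Y+Z (d=9, Q=-121) ⇒ YZ; edges |Y|=43/8, |Z|=29/8
  updated: d(B,YZ)=20, d(K,YZ)=4, d(M,YZ)=17, d(R,YZ)=21/2
2. join K+YZ (d=4, Q=-165/2) ⇒ KYZ; edges |K|=7/12, |YZ|=41/12
  updated: d(B,KYZ)=31/2, d(KYZ,M)=35/2, d(KYZ,R)=17/4
3. join B+M (d=16, Q=-47) ⇒ BM; edges |B|=7, |M|=9
  updated: d(BM,KYZ)=17/2, d(BM,R)=-1
4. join BM+KYZ (d=17/2, Q=-47/4) ⇒ BKMYZ; edges |BM|=13/8, |KYZ|=55/8
  updated: d(BKMYZ,R)=-21/8
5. join BKMYZ+R (d=-21/8) ⇒ BKMRYZ; edges |BKMYZ|=-21/16, |R|=-21/16
final tree: (((B:7,M:9):13/8,(K:7/12,(Y:43/8,Z:29/8):41/12):55/8):-21/16,R:-21/16)
total length: 279/8

279/8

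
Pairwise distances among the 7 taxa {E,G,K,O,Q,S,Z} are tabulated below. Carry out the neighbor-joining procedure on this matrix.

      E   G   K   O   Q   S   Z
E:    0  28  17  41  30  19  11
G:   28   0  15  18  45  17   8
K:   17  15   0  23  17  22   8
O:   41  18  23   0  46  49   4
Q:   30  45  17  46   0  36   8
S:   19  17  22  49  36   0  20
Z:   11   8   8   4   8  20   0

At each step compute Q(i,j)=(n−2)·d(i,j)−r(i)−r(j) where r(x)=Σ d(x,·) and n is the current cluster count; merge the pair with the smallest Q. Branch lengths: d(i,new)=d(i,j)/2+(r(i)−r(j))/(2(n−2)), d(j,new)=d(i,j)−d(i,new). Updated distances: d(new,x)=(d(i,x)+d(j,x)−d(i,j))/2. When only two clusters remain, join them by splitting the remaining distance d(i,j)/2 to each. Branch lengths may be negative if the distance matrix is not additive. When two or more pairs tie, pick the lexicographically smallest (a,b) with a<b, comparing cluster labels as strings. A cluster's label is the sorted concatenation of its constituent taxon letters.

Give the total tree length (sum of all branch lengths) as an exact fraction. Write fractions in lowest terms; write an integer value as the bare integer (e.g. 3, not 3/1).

step 1: merge (G,O) at d=18, Q=-222; branch lengths G→4, O→14; new cluster GO
  updated: d(E,GO)=51/2, d(GO,K)=10, d(GO,Q)=73/2, d(GO,S)=24, d(GO,Z)=-3
step 2: merge (GO,Z) at d=-3, Q=-149; branch lengths GO→37/8, Z→-61/8; new cluster GOZ
  updated: d(E,GOZ)=79/4, d(GOZ,K)=21/2, d(GOZ,Q)=95/4, d(GOZ,S)=47/2
step 3: merge (E,S) at d=19, Q=-517/4; branch lengths E→169/24, S→287/24; new cluster ES
  updated: d(ES,GOZ)=97/8, d(ES,K)=10, d(ES,Q)=47/2
step 4: merge (ES,GOZ) at d=97/8, Q=-271/4; branch lengths ES→47/8, GOZ→25/4; new cluster EGOSZ
  updated: d(EGOSZ,K)=67/16, d(EGOSZ,Q)=281/16
step 5: merge (EGOSZ,K) at d=67/16, Q=-155/4; branch lengths EGOSZ→19/8, K→29/16; new cluster EGKOSZ
  updated: d(EGKOSZ,Q)=243/16
step 6: merge (EGKOSZ,Q) at d=243/16; branch lengths EGKOSZ→243/32, Q→243/32; new cluster EGKOQSZ
final tree: ((((E:169/24,S:287/24):47/8,((G:4,O:14):37/8,Z:-61/8):25/4):19/8,K:29/16):243/32,Q:243/32)
total length: 131/2

131/2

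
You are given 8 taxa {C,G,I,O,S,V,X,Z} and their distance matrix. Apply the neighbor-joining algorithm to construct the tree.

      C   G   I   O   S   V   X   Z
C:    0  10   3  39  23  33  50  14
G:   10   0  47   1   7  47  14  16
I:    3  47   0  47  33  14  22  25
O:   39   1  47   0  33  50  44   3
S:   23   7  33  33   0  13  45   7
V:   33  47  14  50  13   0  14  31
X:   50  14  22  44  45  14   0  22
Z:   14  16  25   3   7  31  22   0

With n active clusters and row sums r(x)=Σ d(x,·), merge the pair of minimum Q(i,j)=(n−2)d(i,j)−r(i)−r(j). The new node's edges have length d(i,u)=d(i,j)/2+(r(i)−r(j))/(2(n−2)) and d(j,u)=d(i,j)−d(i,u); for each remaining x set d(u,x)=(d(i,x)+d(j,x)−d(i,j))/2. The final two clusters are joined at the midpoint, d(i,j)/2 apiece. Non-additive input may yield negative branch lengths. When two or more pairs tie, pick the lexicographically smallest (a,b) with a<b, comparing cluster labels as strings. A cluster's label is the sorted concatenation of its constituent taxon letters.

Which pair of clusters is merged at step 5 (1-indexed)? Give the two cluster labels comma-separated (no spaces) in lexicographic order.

iteration 1: select G,O (d=1, Q=-353); attach at lengths (-23/4, 27/4); label the merged cluster GO
  updated: d(C,GO)=24, d(GO,I)=93/2, d(GO,S)=39/2, d(GO,V)=48, d(GO,X)=57/2, d(GO,Z)=9
iteration 2: select C,I (d=3, Q=-551/2); attach at lengths (37/20, 23/20); label the merged cluster CI
  updated: d(CI,GO)=135/4, d(CI,S)=53/2, d(CI,V)=22, d(CI,X)=69/2, d(CI,Z)=18
iteration 3: select V,X (d=14, Q=-216); attach at lengths (5, 9); label the merged cluster VX
  updated: d(CI,VX)=85/4, d(GO,VX)=125/4, d(S,VX)=22, d(VX,Z)=39/2
iteration 4: select CI,VX (d=85/4, Q=-519/4); attach at lengths (277/24, 233/24); label the merged cluster CIVX
  updated: d(CIVX,GO)=175/8, d(CIVX,S)=109/8, d(CIVX,Z)=65/8
iteration 5: select CIVX,S (d=109/8, Q=-113/2); attach at lengths (123/16, 95/16); label the merged cluster CISVX
  updated: d(CISVX,GO)=111/8, d(CISVX,Z)=3/4
iteration 6: select CISVX,GO (d=111/8, Q=-189/8); attach at lengths (45/16, 177/16); label the merged cluster CGIOSVX
  updated: d(CGIOSVX,Z)=-33/16
iteration 7: select CGIOSVX,Z (d=-33/16); attach at lengths (-33/32, -33/32); label the merged cluster CGIOSVXZ
final tree: (((((C:37/20,I:23/20):277/24,(V:5,X:9):233/24):123/16,S:95/16):45/16,(G:-23/4,O:27/4):177/16):-33/32,Z:-33/32)
total length: 1035/16

CIVX,S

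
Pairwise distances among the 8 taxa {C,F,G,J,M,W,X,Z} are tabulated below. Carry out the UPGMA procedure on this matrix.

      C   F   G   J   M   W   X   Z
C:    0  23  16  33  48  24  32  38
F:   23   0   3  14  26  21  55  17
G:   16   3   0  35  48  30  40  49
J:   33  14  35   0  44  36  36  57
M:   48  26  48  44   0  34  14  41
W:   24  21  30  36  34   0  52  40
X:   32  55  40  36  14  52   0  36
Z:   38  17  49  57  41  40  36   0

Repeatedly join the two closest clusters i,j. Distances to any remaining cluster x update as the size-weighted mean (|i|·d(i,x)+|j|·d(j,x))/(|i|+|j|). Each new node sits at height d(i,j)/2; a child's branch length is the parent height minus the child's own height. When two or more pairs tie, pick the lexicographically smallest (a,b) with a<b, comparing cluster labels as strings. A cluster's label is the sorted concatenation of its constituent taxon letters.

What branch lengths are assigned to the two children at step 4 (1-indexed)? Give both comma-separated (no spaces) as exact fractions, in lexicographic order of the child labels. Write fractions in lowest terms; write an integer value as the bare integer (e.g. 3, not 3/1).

11/4,25/2

step 1: merge (F,G) at d=3; branch lengths F→3/2, G→3/2; new cluster FG
  updated: d(C,FG)=39/2, d(FG,J)=49/2, d(FG,M)=37, d(FG,W)=51/2, d(FG,X)=95/2, d(FG,Z)=33
step 2: merge (M,X) at d=14; branch lengths M→7, X→7; new cluster MX
  updated: d(C,MX)=40, d(FG,MX)=169/4, d(J,MX)=40, d(MX,W)=43, d(MX,Z)=77/2
step 3: merge (C,FG) at d=39/2; branch lengths C→39/4, FG→33/4; new cluster CFG
  updated: d(CFG,J)=82/3, d(CFG,MX)=83/2, d(CFG,W)=25, d(CFG,Z)=104/3
step 4: merge (CFG,W) at d=25; branch lengths CFG→11/4, W→25/2; new cluster CFGW
  updated: d(CFGW,J)=59/2, d(CFGW,MX)=335/8, d(CFGW,Z)=36
step 5: merge (CFGW,J) at d=59/2; branch lengths CFGW→9/4, J→59/4; new cluster CFGJW
  updated: d(CFGJW,MX)=83/2, d(CFGJW,Z)=201/5
step 6: merge (MX,Z) at d=77/2; branch lengths MX→49/4, Z→77/4; new cluster MXZ
  updated: d(CFGJW,MXZ)=616/15
step 7: merge (CFGJW,MXZ) at d=616/15; branch lengths CFGJW→347/60, MXZ→77/60; new cluster CFGJMWXZ
final tree: ((((C:39/4,(F:3/2,G:3/2):33/4):11/4,W:25/2):9/4,J:59/4):347/60,((M:7,X:7):49/4,Z:77/4):77/60)
total length: 6349/60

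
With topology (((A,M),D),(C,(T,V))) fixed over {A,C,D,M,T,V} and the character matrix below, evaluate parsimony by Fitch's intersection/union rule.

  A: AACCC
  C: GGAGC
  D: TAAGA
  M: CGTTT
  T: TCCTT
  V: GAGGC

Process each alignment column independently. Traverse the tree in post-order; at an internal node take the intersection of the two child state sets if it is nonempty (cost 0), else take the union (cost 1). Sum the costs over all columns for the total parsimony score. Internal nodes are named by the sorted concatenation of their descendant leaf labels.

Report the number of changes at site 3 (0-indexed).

AM@0: {A} ∪ {C} = {A,C} (union, +1)
ADM@0: {A,C} ∪ {T} = {A,C,T} (union, +1)
TV@0: {T} ∪ {G} = {G,T} (union, +1)
CTV@0: {G} ∩ {G,T} = {G} (intersection, +0)
ACDMTV@0: {A,C,T} ∪ {G} = {A,C,G,T} (union, +1)
AM@1: {A} ∪ {G} = {A,G} (union, +1)
ADM@1: {A,G} ∩ {A} = {A} (intersection, +0)
TV@1: {C} ∪ {A} = {A,C} (union, +1)
CTV@1: {G} ∪ {A,C} = {A,C,G} (union, +1)
ACDMTV@1: {A} ∩ {A,C,G} = {A} (intersection, +0)
AM@2: {C} ∪ {T} = {C,T} (union, +1)
ADM@2: {C,T} ∪ {A} = {A,C,T} (union, +1)
TV@2: {C} ∪ {G} = {C,G} (union, +1)
CTV@2: {A} ∪ {C,G} = {A,C,G} (union, +1)
ACDMTV@2: {A,C,T} ∩ {A,C,G} = {A,C} (intersection, +0)
AM@3: {C} ∪ {T} = {C,T} (union, +1)
ADM@3: {C,T} ∪ {G} = {C,G,T} (union, +1)
TV@3: {T} ∪ {G} = {G,T} (union, +1)
CTV@3: {G} ∩ {G,T} = {G} (intersection, +0)
ACDMTV@3: {C,G,T} ∩ {G} = {G} (intersection, +0)
AM@4: {C} ∪ {T} = {C,T} (union, +1)
ADM@4: {C,T} ∪ {A} = {A,C,T} (union, +1)
TV@4: {T} ∪ {C} = {C,T} (union, +1)
CTV@4: {C} ∩ {C,T} = {C} (intersection, +0)
ACDMTV@4: {A,C,T} ∩ {C} = {C} (intersection, +0)
per-site changes: [4, 3, 4, 3, 3]; total = 17

3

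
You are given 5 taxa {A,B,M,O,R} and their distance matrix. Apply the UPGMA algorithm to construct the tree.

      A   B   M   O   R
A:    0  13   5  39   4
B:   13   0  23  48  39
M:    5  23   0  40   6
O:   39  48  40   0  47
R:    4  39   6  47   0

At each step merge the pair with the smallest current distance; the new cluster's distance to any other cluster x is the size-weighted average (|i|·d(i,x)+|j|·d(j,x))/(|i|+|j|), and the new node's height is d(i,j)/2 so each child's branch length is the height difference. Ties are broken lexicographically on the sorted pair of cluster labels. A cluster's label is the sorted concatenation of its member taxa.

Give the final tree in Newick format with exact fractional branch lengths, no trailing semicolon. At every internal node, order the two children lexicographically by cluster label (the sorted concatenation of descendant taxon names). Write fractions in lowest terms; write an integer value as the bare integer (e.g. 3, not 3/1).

step 1: merge (A,R) at d=4; branch lengths A→2, R→2; new cluster AR
  updated: d(AR,B)=26, d(AR,M)=11/2, d(AR,O)=43
step 2: merge (AR,M) at d=11/2; branch lengths AR→3/4, M→11/4; new cluster AMR
  updated: d(AMR,B)=25, d(AMR,O)=42
step 3: merge (AMR,B) at d=25; branch lengths AMR→39/4, B→25/2; new cluster ABMR
  updated: d(ABMR,O)=87/2
step 4: merge (ABMR,O) at d=87/2; branch lengths ABMR→37/4, O→87/4; new cluster ABMOR
final tree: ((((A:2,R:2):3/4,M:11/4):39/4,B:25/2):37/4,O:87/4)
total length: 243/4

((((A:2,R:2):3/4,M:11/4):39/4,B:25/2):37/4,O:87/4)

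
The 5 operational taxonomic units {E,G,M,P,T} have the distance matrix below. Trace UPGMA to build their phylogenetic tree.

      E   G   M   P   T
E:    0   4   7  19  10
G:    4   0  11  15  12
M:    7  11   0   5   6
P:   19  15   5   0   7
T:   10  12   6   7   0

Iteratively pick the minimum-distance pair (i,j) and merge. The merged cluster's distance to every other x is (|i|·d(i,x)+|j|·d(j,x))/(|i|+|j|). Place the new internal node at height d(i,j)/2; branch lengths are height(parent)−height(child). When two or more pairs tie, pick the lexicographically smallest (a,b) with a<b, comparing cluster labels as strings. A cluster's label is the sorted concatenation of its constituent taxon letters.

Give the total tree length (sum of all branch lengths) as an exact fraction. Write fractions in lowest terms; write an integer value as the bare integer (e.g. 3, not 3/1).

step 1: merge (E,G) at d=4; branch lengths E→2, G→2; new cluster EG
  updated: d(EG,M)=9, d(EG,P)=17, d(EG,T)=11
step 2: merge (M,P) at d=5; branch lengths M→5/2, P→5/2; new cluster MP
  updated: d(EG,MP)=13, d(MP,T)=13/2
step 3: merge (MP,T) at d=13/2; branch lengths MP→3/4, T→13/4; new cluster MPT
  updated: d(EG,MPT)=37/3
step 4: merge (EG,MPT) at d=37/3; branch lengths EG→25/6, MPT→35/12; new cluster EGMPT
final tree: ((E:2,G:2):25/6,((M:5/2,P:5/2):3/4,T:13/4):35/12)
total length: 241/12

241/12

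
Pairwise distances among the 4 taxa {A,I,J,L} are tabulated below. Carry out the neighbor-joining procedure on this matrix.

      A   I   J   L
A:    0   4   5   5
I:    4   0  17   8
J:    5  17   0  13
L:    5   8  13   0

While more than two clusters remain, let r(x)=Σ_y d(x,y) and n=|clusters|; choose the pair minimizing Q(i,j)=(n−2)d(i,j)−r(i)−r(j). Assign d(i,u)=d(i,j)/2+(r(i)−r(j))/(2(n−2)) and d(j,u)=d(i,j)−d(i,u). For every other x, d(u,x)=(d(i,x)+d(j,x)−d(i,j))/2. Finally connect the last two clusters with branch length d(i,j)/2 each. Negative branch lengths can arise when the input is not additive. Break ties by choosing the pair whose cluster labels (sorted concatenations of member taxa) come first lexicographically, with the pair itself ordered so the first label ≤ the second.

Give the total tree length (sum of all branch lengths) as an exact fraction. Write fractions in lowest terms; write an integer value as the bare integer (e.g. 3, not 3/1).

65/4

iteration 1: select A,J (d=5, Q=-39); attach at lengths (-11/4, 31/4); label the merged cluster AJ
  updated: d(AJ,I)=8, d(AJ,L)=13/2
iteration 2: select AJ,I (d=8, Q=-45/2); attach at lengths (13/4, 19/4); label the merged cluster AIJ
  updated: d(AIJ,L)=13/4
iteration 3: select AIJ,L (d=13/4); attach at lengths (13/8, 13/8); label the merged cluster AIJL
final tree: (((A:-11/4,J:31/4):13/4,I:19/4):13/8,L:13/8)
total length: 65/4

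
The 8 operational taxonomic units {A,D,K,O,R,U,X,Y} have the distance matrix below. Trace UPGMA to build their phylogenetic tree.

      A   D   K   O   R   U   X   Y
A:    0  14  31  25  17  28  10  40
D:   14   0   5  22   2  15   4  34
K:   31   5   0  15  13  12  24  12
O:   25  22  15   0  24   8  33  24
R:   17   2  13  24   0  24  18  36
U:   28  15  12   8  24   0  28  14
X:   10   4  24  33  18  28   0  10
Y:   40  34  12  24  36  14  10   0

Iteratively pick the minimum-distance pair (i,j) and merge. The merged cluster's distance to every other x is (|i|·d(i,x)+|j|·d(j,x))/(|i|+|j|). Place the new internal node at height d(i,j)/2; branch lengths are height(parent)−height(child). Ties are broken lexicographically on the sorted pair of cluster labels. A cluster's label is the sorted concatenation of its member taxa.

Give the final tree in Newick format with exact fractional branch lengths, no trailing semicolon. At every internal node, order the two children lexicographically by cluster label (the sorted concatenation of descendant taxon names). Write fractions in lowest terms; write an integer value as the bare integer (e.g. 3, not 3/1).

(((A:5,X:5):4,((D:1,R:1):7/2,K:9/2):9/2):44/15,((O:4,U:4):11/2,Y:19/2):73/30)

iteration 1: select D,R (d=2); attach at lengths (1, 1); label the merged cluster DR
  updated: d(A,DR)=31/2, d(DR,K)=9, d(DR,O)=23, d(DR,U)=39/2, d(DR,X)=11, d(DR,Y)=35
iteration 2: select O,U (d=8); attach at lengths (4, 4); label the merged cluster OU
  updated: d(A,OU)=53/2, d(DR,OU)=85/4, d(K,OU)=27/2, d(OU,X)=61/2, d(OU,Y)=19
iteration 3: select DR,K (d=9); attach at lengths (7/2, 9/2); label the merged cluster DKR
  updated: d(A,DKR)=62/3, d(DKR,OU)=56/3, d(DKR,X)=46/3, d(DKR,Y)=82/3
iteration 4: select A,X (d=10); attach at lengths (5, 5); label the merged cluster AX
  updated: d(AX,DKR)=18, d(AX,OU)=57/2, d(AX,Y)=25
iteration 5: select AX,DKR (d=18); attach at lengths (4, 9/2); label the merged cluster ADKRX
  updated: d(ADKRX,OU)=113/5, d(ADKRX,Y)=132/5
iteration 6: select OU,Y (d=19); attach at lengths (11/2, 19/2); label the merged cluster OUY
  updated: d(ADKRX,OUY)=358/15
iteration 7: select ADKRX,OUY (d=358/15); attach at lengths (44/15, 73/30); label the merged cluster ADKORUXY
final tree: (((A:5,X:5):4,((D:1,R:1):7/2,K:9/2):9/2):44/15,((O:4,U:4):11/2,Y:19/2):73/30)
total length: 853/15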